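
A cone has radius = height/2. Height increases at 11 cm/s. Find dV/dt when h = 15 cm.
2475π/4 cm³/s

V = (1/3)π(h/2)²h = πh³/12
dV/dt = πh²/4 · 11
At h = 15: dV/dt = 2475π/4 cm³/s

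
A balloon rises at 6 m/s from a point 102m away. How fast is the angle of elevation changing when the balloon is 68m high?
0.040724 rad/s

tan(θ) = y/102
sec²(θ) · dθ/dt = (1/102) · dy/dt
dθ/dt = cos²(θ)/102 · 6 = 102/(102² + 68²) · 6
dθ/dt = 0.040724 rad/s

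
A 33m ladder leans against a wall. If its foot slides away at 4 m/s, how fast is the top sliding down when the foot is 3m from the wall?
√30/15 ≈ 0.3651 m/s

x² + y² = 33²
2x·dx/dt + 2y·dy/dt = 0
dy/dt = -x/y · dx/dt = -3/(6√30) · 4 = -√30/15 m/s
The top is descending at √30/15 ≈ 0.3651 m/s.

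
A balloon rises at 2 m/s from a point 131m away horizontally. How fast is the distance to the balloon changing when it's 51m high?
51√19762/9881 ≈ 0.7256 m/s

z² = 131² + y²
z = √(131² + 51²) = √19762
dz/dt = y/z · dy/dt = 51/√19762 · 2 = 51√19762/9881 ≈ 0.7256 m/s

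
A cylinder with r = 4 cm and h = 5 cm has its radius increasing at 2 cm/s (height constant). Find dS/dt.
52π cm²/s

S = 2πrh + 2πr² (lateral + bases)
dS/dt = (2πh + 4πr)·dr/dt = (2π·5 + 4π·4)·2
= 52π cm²/s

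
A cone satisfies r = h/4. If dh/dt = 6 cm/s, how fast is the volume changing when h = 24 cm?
216π cm³/s

V = (1/3)π(h/4)²h = πh³/48
dV/dt = πh²/16 · 6
At h = 24: dV/dt = 216π cm³/s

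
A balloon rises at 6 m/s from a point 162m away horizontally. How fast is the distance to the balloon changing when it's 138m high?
69√1258/629 ≈ 3.891 m/s

z² = 162² + y²
z = √(162² + 138²) = 6√1258
dz/dt = y/z · dy/dt = 138/(6√1258) · 6 = 69√1258/629 ≈ 3.891 m/s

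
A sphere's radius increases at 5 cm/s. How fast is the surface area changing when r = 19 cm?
760π cm²/s

S = 4πr²
dS/dt = dS/dr · dr/dt = 8πr · 5
At r = 19: dS/dt = 760π cm²/s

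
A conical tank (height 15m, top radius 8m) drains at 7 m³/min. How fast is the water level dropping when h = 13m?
1575/(10816π) ≈ 0.04635 m/min

r/h = 8/15, so r = (8/15)h
V = (1/3)πr²h = (1/3)π((8/15)h)²h = (64/675)πh³
dV/dh = (64/225)πh²
dh/dt = (dV/dt)/(dV/dh) = -7/((64/225)π·13²) = -1575/(10816π) m/min
The level is dropping at 1575/(10816π) ≈ 0.04635 m/min.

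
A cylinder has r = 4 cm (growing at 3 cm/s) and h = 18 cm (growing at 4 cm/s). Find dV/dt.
496π cm³/s

V = πr²h
dV/dt = 2πrh·dr/dt + πr²·dh/dt
= 2π(4)(18)(3) + π(4)²(4)
= 496π cm³/s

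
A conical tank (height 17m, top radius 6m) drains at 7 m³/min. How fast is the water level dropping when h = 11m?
2023/(4356π) ≈ 0.1478 m/min

r/h = 6/17, so r = (6/17)h
V = (1/3)πr²h = (1/3)π((6/17)h)²h = (12/289)πh³
dV/dh = (36/289)πh²
dh/dt = (dV/dt)/(dV/dh) = -7/((36/289)π·11²) = -2023/(4356π) m/min
The level is dropping at 2023/(4356π) ≈ 0.1478 m/min.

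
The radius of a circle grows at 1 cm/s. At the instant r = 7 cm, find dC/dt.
2π cm/s

C = 2πr
dC/dt = 2π · dr/dt = 2π · 1 = 2π cm/s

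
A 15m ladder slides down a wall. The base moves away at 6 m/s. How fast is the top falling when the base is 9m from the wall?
9/2 = 4.5 m/s

x² + y² = 15²
2x·dx/dt + 2y·dy/dt = 0
dy/dt = -x/y · dx/dt = -9/12 · 6 = -9/2 m/s
The top is descending at 9/2 = 4.5 m/s.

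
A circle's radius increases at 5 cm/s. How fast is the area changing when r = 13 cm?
130π cm²/s

A = πr²
dA/dt = 2πr · dr/dt = 2π(13)(5) = 130π cm²/s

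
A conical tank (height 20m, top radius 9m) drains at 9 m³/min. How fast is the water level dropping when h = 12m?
25/(81π) ≈ 0.09824 m/min

r/h = 9/20, so r = (9/20)h
V = (1/3)πr²h = (1/3)π((9/20)h)²h = (27/400)πh³
dV/dh = (81/400)πh²
dh/dt = (dV/dt)/(dV/dh) = -9/((81/400)π·12²) = -25/(81π) m/min
The level is dropping at 25/(81π) ≈ 0.09824 m/min.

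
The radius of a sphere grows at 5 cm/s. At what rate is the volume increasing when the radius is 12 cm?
2880π cm³/s

V = (4/3)πr³
dV/dt = dV/dr · dr/dt = 4πr² · 5
At r = 12: dV/dt = 2880π cm³/s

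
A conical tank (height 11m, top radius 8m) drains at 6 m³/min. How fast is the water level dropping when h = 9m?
121/(864π) ≈ 0.04458 m/min

r/h = 8/11, so r = (8/11)h
V = (1/3)πr²h = (1/3)π((8/11)h)²h = (64/363)πh³
dV/dh = (64/121)πh²
dh/dt = (dV/dt)/(dV/dh) = -6/((64/121)π·9²) = -121/(864π) m/min
The level is dropping at 121/(864π) ≈ 0.04458 m/min.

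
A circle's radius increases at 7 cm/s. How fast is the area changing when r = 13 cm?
182π cm²/s

A = πr²
dA/dt = 2πr · dr/dt = 2π(13)(7) = 182π cm²/s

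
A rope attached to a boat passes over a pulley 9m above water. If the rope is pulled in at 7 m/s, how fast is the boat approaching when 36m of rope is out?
28√15/15 ≈ 7.23 m/s

rope² = x² + 9²
x = √(36² - 9²) = 9√15
dx/dt = (rope/x) · d(rope)/dt = (36/(9√15)) · (-7) = -28√15/15 m/s
The boat approaches at 28√15/15 ≈ 7.23 m/s.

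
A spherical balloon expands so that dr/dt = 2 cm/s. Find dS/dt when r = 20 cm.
320π cm²/s

S = 4πr²
dS/dt = dS/dr · dr/dt = 8πr · 2
At r = 20: dS/dt = 320π cm²/s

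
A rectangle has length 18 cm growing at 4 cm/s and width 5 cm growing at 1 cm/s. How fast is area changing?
38 cm²/s

A = lw
dA/dt = w·dl/dt + l·dw/dt = 5·4 + 18·1 = 38 cm²/s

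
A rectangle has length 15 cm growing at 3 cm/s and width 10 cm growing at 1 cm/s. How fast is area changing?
45 cm²/s

A = lw
dA/dt = w·dl/dt + l·dw/dt = 10·3 + 15·1 = 45 cm²/s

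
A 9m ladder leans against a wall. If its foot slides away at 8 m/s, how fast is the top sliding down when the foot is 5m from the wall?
10√14/7 ≈ 5.345 m/s

x² + y² = 9²
2x·dx/dt + 2y·dy/dt = 0
dy/dt = -x/y · dx/dt = -5/(2√14) · 8 = -10√14/7 m/s
The top is descending at 10√14/7 ≈ 5.345 m/s.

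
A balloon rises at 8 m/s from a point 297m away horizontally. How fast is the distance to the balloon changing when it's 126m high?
112√1285/1285 ≈ 3.124 m/s

z² = 297² + y²
z = √(297² + 126²) = 9√1285
dz/dt = y/z · dy/dt = 126/(9√1285) · 8 = 112√1285/1285 ≈ 3.124 m/s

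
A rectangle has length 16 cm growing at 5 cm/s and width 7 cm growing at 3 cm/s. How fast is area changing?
83 cm²/s

A = lw
dA/dt = w·dl/dt + l·dw/dt = 7·5 + 16·3 = 83 cm²/s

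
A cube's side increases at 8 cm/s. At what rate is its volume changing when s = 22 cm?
11616 cm³/s

V = s³
dV/dt = 3s² · ds/dt = 3·22²·8 = 11616 cm³/s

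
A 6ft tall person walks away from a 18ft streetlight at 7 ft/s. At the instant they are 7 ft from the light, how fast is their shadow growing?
7/2 ft/s

By similar triangles: 18/(x+s) = 6/s
Solving: s = 6x/12
ds/dt = 6/12 · dx/dt = 1/2 · 7 = 7/2 ft/s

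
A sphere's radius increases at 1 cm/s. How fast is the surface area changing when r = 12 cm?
96π cm²/s

S = 4πr²
dS/dt = dS/dr · dr/dt = 8πr · 1
At r = 12: dS/dt = 96π cm²/s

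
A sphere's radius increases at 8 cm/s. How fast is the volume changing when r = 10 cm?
3200π cm³/s

V = (4/3)πr³
dV/dt = dV/dr · dr/dt = 4πr² · 8
At r = 10: dV/dt = 3200π cm³/s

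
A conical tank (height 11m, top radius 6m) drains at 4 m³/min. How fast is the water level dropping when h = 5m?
121/(225π) ≈ 0.1712 m/min

r/h = 6/11, so r = (6/11)h
V = (1/3)πr²h = (1/3)π((6/11)h)²h = (12/121)πh³
dV/dh = (36/121)πh²
dh/dt = (dV/dt)/(dV/dh) = -4/((36/121)π·5²) = -121/(225π) m/min
The level is dropping at 121/(225π) ≈ 0.1712 m/min.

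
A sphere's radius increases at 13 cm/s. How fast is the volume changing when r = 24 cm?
29952π cm³/s

V = (4/3)πr³
dV/dt = dV/dr · dr/dt = 4πr² · 13
At r = 24: dV/dt = 29952π cm³/s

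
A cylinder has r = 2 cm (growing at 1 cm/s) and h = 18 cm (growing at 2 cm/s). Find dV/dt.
80π cm³/s

V = πr²h
dV/dt = 2πrh·dr/dt + πr²·dh/dt
= 2π(2)(18)(1) + π(2)²(2)
= 80π cm³/s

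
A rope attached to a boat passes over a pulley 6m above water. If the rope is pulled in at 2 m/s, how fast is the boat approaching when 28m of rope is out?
28√187/187 ≈ 2.048 m/s

rope² = x² + 6²
x = √(28² - 6²) = 2√187
dx/dt = (rope/x) · d(rope)/dt = (28/(2√187)) · (-2) = -28√187/187 m/s
The boat approaches at 28√187/187 ≈ 2.048 m/s.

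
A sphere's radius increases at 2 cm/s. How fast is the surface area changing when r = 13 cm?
208π cm²/s

S = 4πr²
dS/dt = dS/dr · dr/dt = 8πr · 2
At r = 13: dS/dt = 208π cm²/s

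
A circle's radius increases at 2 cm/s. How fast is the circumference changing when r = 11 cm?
4π cm/s

C = 2πr
dC/dt = 2π · dr/dt = 2π · 2 = 4π cm/s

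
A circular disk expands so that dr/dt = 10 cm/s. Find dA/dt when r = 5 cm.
100π cm²/s

A = πr²
dA/dt = 2πr · dr/dt = 2π(5)(10) = 100π cm²/s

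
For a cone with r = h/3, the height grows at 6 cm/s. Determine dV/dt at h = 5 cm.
50π/3 cm³/s

V = (1/3)π(h/3)²h = πh³/27
dV/dt = πh²/9 · 6
At h = 5: dV/dt = 50π/3 cm³/s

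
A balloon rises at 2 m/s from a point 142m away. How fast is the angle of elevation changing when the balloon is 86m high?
0.010305 rad/s

tan(θ) = y/142
sec²(θ) · dθ/dt = (1/142) · dy/dt
dθ/dt = cos²(θ)/142 · 2 = 142/(142² + 86²) · 2
dθ/dt = 0.010305 rad/s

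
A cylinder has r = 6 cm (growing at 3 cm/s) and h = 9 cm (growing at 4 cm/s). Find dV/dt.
468π cm³/s

V = πr²h
dV/dt = 2πrh·dr/dt + πr²·dh/dt
= 2π(6)(9)(3) + π(6)²(4)
= 468π cm³/s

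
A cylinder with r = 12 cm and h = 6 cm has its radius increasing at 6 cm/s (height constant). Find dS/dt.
360π cm²/s

S = 2πrh + 2πr² (lateral + bases)
dS/dt = (2πh + 4πr)·dr/dt = (2π·6 + 4π·12)·6
= 360π cm²/s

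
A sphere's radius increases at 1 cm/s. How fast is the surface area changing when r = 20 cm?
160π cm²/s

S = 4πr²
dS/dt = dS/dr · dr/dt = 8πr · 1
At r = 20: dS/dt = 160π cm²/s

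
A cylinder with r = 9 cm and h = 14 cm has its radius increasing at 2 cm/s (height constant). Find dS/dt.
128π cm²/s

S = 2πrh + 2πr² (lateral + bases)
dS/dt = (2πh + 4πr)·dr/dt = (2π·14 + 4π·9)·2
= 128π cm²/s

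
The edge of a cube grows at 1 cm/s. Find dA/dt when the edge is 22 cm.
264 cm²/s

A = 6s²
dA/dt = 12s · ds/dt = 12·22·1 = 264 cm²/s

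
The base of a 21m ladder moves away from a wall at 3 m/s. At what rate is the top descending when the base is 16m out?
48√185/185 ≈ 3.529 m/s

x² + y² = 21²
2x·dx/dt + 2y·dy/dt = 0
dy/dt = -x/y · dx/dt = -16/√185 · 3 = -48√185/185 m/s
The top is descending at 48√185/185 ≈ 3.529 m/s.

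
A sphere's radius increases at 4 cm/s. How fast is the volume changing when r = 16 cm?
4096π cm³/s

V = (4/3)πr³
dV/dt = dV/dr · dr/dt = 4πr² · 4
At r = 16: dV/dt = 4096π cm³/s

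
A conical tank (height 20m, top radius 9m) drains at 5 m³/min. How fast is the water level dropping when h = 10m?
20/(81π) ≈ 0.0786 m/min

r/h = 9/20, so r = (9/20)h
V = (1/3)πr²h = (1/3)π((9/20)h)²h = (27/400)πh³
dV/dh = (81/400)πh²
dh/dt = (dV/dt)/(dV/dh) = -5/((81/400)π·10²) = -20/(81π) m/min
The level is dropping at 20/(81π) ≈ 0.0786 m/min.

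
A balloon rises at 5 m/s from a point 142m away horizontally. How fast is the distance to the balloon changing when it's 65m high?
325√29/841 ≈ 2.081 m/s

z² = 142² + y²
z = √(142² + 65²) = 29√29
dz/dt = y/z · dy/dt = 65/(29√29) · 5 = 325√29/841 ≈ 2.081 m/s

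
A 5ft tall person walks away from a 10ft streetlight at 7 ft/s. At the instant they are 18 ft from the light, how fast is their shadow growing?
7 ft/s

By similar triangles: 10/(x+s) = 5/s
Solving: s = 5x/5
ds/dt = 5/5 · dx/dt = 1 · 7 = 7 ft/s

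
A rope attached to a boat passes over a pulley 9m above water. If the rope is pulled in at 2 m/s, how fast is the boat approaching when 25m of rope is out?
25√34/68 ≈ 2.144 m/s

rope² = x² + 9²
x = √(25² - 9²) = 4√34
dx/dt = (rope/x) · d(rope)/dt = (25/(4√34)) · (-2) = -25√34/68 m/s
The boat approaches at 25√34/68 ≈ 2.144 m/s.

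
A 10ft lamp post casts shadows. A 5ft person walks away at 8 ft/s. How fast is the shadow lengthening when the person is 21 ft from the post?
8 ft/s

By similar triangles: 10/(x+s) = 5/s
Solving: s = 5x/5
ds/dt = 5/5 · dx/dt = 1 · 8 = 8 ft/s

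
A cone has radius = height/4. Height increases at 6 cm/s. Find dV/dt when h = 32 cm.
384π cm³/s

V = (1/3)π(h/4)²h = πh³/48
dV/dt = πh²/16 · 6
At h = 32: dV/dt = 384π cm³/s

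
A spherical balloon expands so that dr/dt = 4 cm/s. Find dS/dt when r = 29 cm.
928π cm²/s

S = 4πr²
dS/dt = dS/dr · dr/dt = 8πr · 4
At r = 29: dS/dt = 928π cm²/s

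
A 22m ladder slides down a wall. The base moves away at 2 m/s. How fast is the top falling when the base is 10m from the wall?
5√6/12 ≈ 1.021 m/s

x² + y² = 22²
2x·dx/dt + 2y·dy/dt = 0
dy/dt = -x/y · dx/dt = -10/(8√6) · 2 = -5√6/12 m/s
The top is descending at 5√6/12 ≈ 1.021 m/s.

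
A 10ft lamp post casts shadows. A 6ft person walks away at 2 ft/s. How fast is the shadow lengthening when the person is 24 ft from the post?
3 ft/s

By similar triangles: 10/(x+s) = 6/s
Solving: s = 6x/4
ds/dt = 6/4 · dx/dt = 3/2 · 2 = 3 ft/s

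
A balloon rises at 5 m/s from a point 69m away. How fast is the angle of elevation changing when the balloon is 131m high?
0.015738 rad/s

tan(θ) = y/69
sec²(θ) · dθ/dt = (1/69) · dy/dt
dθ/dt = cos²(θ)/69 · 5 = 69/(69² + 131²) · 5
dθ/dt = 0.015738 rad/s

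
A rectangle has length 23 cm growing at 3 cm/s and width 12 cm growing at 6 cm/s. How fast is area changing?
174 cm²/s

A = lw
dA/dt = w·dl/dt + l·dw/dt = 12·3 + 23·6 = 174 cm²/s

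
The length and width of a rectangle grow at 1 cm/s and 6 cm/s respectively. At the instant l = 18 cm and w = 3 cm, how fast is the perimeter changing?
14 cm/s

P = 2(l + w)
dP/dt = 2(dl/dt + dw/dt) = 2(1 + 6) = 14 cm/s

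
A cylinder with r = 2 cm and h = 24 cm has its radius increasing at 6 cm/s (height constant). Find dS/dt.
336π cm²/s

S = 2πrh + 2πr² (lateral + bases)
dS/dt = (2πh + 4πr)·dr/dt = (2π·24 + 4π·2)·6
= 336π cm²/s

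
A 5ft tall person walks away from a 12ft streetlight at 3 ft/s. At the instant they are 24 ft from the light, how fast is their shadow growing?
15/7 ft/s

By similar triangles: 12/(x+s) = 5/s
Solving: s = 5x/7
ds/dt = 5/7 · dx/dt = 5/7 · 3 = 15/7 ft/s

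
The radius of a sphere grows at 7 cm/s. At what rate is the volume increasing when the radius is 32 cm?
28672π cm³/s

V = (4/3)πr³
dV/dt = dV/dr · dr/dt = 4πr² · 7
At r = 32: dV/dt = 28672π cm³/s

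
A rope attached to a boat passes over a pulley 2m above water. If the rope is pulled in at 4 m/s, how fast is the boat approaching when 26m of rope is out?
13√42/21 ≈ 4.012 m/s

rope² = x² + 2²
x = √(26² - 2²) = 4√42
dx/dt = (rope/x) · d(rope)/dt = (26/(4√42)) · (-4) = -13√42/21 m/s
The boat approaches at 13√42/21 ≈ 4.012 m/s.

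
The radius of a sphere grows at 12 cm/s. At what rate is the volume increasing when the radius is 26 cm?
32448π cm³/s

V = (4/3)πr³
dV/dt = dV/dr · dr/dt = 4πr² · 12
At r = 26: dV/dt = 32448π cm³/s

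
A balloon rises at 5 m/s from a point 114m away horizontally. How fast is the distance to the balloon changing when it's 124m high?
310√7093/7093 ≈ 3.681 m/s

z² = 114² + y²
z = √(114² + 124²) = 2√7093
dz/dt = y/z · dy/dt = 124/(2√7093) · 5 = 310√7093/7093 ≈ 3.681 m/s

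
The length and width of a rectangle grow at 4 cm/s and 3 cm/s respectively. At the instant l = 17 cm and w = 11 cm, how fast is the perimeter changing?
14 cm/s

P = 2(l + w)
dP/dt = 2(dl/dt + dw/dt) = 2(4 + 3) = 14 cm/s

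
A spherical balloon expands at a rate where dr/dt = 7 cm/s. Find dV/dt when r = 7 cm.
1372π cm³/s

V = (4/3)πr³
dV/dt = dV/dr · dr/dt = 4πr² · 7
At r = 7: dV/dt = 1372π cm³/s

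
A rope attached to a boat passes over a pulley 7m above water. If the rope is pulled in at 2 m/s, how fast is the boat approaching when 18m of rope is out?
36√11/55 ≈ 2.171 m/s

rope² = x² + 7²
x = √(18² - 7²) = 5√11
dx/dt = (rope/x) · d(rope)/dt = (18/(5√11)) · (-2) = -36√11/55 m/s
The boat approaches at 36√11/55 ≈ 2.171 m/s.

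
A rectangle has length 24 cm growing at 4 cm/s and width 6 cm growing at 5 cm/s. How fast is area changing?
144 cm²/s

A = lw
dA/dt = w·dl/dt + l·dw/dt = 6·4 + 24·5 = 144 cm²/s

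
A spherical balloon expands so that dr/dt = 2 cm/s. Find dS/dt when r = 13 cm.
208π cm²/s

S = 4πr²
dS/dt = dS/dr · dr/dt = 8πr · 2
At r = 13: dS/dt = 208π cm²/s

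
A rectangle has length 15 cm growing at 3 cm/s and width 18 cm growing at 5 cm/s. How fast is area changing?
129 cm²/s

A = lw
dA/dt = w·dl/dt + l·dw/dt = 18·3 + 15·5 = 129 cm²/s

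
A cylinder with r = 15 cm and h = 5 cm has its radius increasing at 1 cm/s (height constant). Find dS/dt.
70π cm²/s

S = 2πrh + 2πr² (lateral + bases)
dS/dt = (2πh + 4πr)·dr/dt = (2π·5 + 4π·15)·1
= 70π cm²/s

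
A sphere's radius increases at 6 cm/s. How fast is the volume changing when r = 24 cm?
13824π cm³/s

V = (4/3)πr³
dV/dt = dV/dr · dr/dt = 4πr² · 6
At r = 24: dV/dt = 13824π cm³/s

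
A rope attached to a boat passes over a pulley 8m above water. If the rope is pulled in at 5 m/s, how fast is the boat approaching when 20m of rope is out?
25√21/21 ≈ 5.455 m/s

rope² = x² + 8²
x = √(20² - 8²) = 4√21
dx/dt = (rope/x) · d(rope)/dt = (20/(4√21)) · (-5) = -25√21/21 m/s
The boat approaches at 25√21/21 ≈ 5.455 m/s.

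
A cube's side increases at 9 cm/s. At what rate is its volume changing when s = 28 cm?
21168 cm³/s

V = s³
dV/dt = 3s² · ds/dt = 3·28²·9 = 21168 cm³/s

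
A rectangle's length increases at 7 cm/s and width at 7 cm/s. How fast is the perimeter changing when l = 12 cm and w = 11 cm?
28 cm/s

P = 2(l + w)
dP/dt = 2(dl/dt + dw/dt) = 2(7 + 7) = 28 cm/s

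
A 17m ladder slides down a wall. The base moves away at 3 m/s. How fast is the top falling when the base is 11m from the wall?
11√42/28 ≈ 2.546 m/s

x² + y² = 17²
2x·dx/dt + 2y·dy/dt = 0
dy/dt = -x/y · dx/dt = -11/(2√42) · 3 = -11√42/28 m/s
The top is descending at 11√42/28 ≈ 2.546 m/s.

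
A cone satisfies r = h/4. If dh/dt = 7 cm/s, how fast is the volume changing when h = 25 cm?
4375π/16 cm³/s

V = (1/3)π(h/4)²h = πh³/48
dV/dt = πh²/16 · 7
At h = 25: dV/dt = 4375π/16 cm³/s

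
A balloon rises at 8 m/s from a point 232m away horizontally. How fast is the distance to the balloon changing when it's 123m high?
984√68953/68953 ≈ 3.747 m/s

z² = 232² + y²
z = √(232² + 123²) = √68953
dz/dt = y/z · dy/dt = 123/√68953 · 8 = 984√68953/68953 ≈ 3.747 m/s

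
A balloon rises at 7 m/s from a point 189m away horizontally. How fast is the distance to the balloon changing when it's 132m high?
308√5905/5905 ≈ 4.008 m/s

z² = 189² + y²
z = √(189² + 132²) = 3√5905
dz/dt = y/z · dy/dt = 132/(3√5905) · 7 = 308√5905/5905 ≈ 4.008 m/s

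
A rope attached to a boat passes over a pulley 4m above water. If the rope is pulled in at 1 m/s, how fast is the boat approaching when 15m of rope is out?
15√209/209 ≈ 1.038 m/s

rope² = x² + 4²
x = √(15² - 4²) = √209
dx/dt = (rope/x) · d(rope)/dt = (15/√209) · (-1) = -15√209/209 m/s
The boat approaches at 15√209/209 ≈ 1.038 m/s.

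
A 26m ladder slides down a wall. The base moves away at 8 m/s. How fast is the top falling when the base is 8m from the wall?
32√17/51 ≈ 2.587 m/s

x² + y² = 26²
2x·dx/dt + 2y·dy/dt = 0
dy/dt = -x/y · dx/dt = -8/(6√17) · 8 = -32√17/51 m/s
The top is descending at 32√17/51 ≈ 2.587 m/s.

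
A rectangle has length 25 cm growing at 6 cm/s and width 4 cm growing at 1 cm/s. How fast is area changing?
49 cm²/s

A = lw
dA/dt = w·dl/dt + l·dw/dt = 4·6 + 25·1 = 49 cm²/s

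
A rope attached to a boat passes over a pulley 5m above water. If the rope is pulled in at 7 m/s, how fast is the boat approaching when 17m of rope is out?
119√66/132 ≈ 7.324 m/s

rope² = x² + 5²
x = √(17² - 5²) = 2√66
dx/dt = (rope/x) · d(rope)/dt = (17/(2√66)) · (-7) = -119√66/132 m/s
The boat approaches at 119√66/132 ≈ 7.324 m/s.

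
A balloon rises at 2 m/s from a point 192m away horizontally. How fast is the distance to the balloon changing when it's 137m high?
274√55633/55633 ≈ 1.162 m/s

z² = 192² + y²
z = √(192² + 137²) = √55633
dz/dt = y/z · dy/dt = 137/√55633 · 2 = 274√55633/55633 ≈ 1.162 m/s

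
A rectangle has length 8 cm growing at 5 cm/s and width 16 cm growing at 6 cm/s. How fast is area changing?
128 cm²/s

A = lw
dA/dt = w·dl/dt + l·dw/dt = 16·5 + 8·6 = 128 cm²/s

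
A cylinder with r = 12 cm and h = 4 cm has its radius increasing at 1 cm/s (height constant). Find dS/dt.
56π cm²/s

S = 2πrh + 2πr² (lateral + bases)
dS/dt = (2πh + 4πr)·dr/dt = (2π·4 + 4π·12)·1
= 56π cm²/s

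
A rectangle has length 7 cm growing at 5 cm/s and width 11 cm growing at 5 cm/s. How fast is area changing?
90 cm²/s

A = lw
dA/dt = w·dl/dt + l·dw/dt = 11·5 + 7·5 = 90 cm²/s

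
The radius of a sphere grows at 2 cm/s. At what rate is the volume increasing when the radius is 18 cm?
2592π cm³/s

V = (4/3)πr³
dV/dt = dV/dr · dr/dt = 4πr² · 2
At r = 18: dV/dt = 2592π cm³/s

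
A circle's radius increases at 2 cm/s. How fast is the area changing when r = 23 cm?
92π cm²/s

A = πr²
dA/dt = 2πr · dr/dt = 2π(23)(2) = 92π cm²/s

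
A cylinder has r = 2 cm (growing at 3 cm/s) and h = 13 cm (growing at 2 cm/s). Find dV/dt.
164π cm³/s

V = πr²h
dV/dt = 2πrh·dr/dt + πr²·dh/dt
= 2π(2)(13)(3) + π(2)²(2)
= 164π cm³/s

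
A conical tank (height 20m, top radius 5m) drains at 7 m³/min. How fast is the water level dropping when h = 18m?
28/(81π) ≈ 0.11 m/min

r/h = 5/20, so r = (1/4)h
V = (1/3)πr²h = (1/3)π((1/4)h)²h = (1/48)πh³
dV/dh = (1/16)πh²
dh/dt = (dV/dt)/(dV/dh) = -7/((1/16)π·18²) = -28/(81π) m/min
The level is dropping at 28/(81π) ≈ 0.11 m/min.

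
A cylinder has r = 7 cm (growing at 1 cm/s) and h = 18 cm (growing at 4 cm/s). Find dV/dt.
448π cm³/s

V = πr²h
dV/dt = 2πrh·dr/dt + πr²·dh/dt
= 2π(7)(18)(1) + π(7)²(4)
= 448π cm³/s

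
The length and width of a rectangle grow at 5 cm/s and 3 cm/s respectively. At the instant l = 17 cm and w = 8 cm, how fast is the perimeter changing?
16 cm/s

P = 2(l + w)
dP/dt = 2(dl/dt + dw/dt) = 2(5 + 3) = 16 cm/s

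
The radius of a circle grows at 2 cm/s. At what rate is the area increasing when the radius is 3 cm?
12π cm²/s

A = πr²
dA/dt = 2πr · dr/dt = 2π(3)(2) = 12π cm²/s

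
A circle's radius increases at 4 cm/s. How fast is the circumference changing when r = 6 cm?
8π cm/s

C = 2πr
dC/dt = 2π · dr/dt = 2π · 4 = 8π cm/s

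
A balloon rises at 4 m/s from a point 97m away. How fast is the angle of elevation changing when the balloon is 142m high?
0.01312 rad/s

tan(θ) = y/97
sec²(θ) · dθ/dt = (1/97) · dy/dt
dθ/dt = cos²(θ)/97 · 4 = 97/(97² + 142²) · 4
dθ/dt = 0.01312 rad/s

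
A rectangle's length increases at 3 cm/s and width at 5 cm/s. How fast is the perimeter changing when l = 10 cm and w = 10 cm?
16 cm/s

P = 2(l + w)
dP/dt = 2(dl/dt + dw/dt) = 2(3 + 5) = 16 cm/s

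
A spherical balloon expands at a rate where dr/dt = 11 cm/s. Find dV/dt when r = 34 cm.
50864π cm³/s

V = (4/3)πr³
dV/dt = dV/dr · dr/dt = 4πr² · 11
At r = 34: dV/dt = 50864π cm³/s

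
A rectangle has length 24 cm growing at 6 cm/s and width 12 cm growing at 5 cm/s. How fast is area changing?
192 cm²/s

A = lw
dA/dt = w·dl/dt + l·dw/dt = 12·6 + 24·5 = 192 cm²/s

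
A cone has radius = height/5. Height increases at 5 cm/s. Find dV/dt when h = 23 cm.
529π/5 cm³/s

V = (1/3)π(h/5)²h = πh³/75
dV/dt = πh²/25 · 5
At h = 23: dV/dt = 529π/5 cm³/s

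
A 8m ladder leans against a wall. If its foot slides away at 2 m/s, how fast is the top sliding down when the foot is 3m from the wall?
6√55/55 ≈ 0.809 m/s

x² + y² = 8²
2x·dx/dt + 2y·dy/dt = 0
dy/dt = -x/y · dx/dt = -3/√55 · 2 = -6√55/55 m/s
The top is descending at 6√55/55 ≈ 0.809 m/s.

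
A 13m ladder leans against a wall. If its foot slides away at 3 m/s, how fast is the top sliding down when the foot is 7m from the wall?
7√30/20 ≈ 1.917 m/s

x² + y² = 13²
2x·dx/dt + 2y·dy/dt = 0
dy/dt = -x/y · dx/dt = -7/(2√30) · 3 = -7√30/20 m/s
The top is descending at 7√30/20 ≈ 1.917 m/s.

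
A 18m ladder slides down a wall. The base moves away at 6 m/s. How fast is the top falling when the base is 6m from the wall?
3√2/2 ≈ 2.121 m/s

x² + y² = 18²
2x·dx/dt + 2y·dy/dt = 0
dy/dt = -x/y · dx/dt = -6/(12√2) · 6 = -3√2/2 m/s
The top is descending at 3√2/2 ≈ 2.121 m/s.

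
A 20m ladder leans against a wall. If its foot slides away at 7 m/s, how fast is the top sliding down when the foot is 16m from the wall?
28/3 ≈ 9.333 m/s

x² + y² = 20²
2x·dx/dt + 2y·dy/dt = 0
dy/dt = -x/y · dx/dt = -16/12 · 7 = -28/3 m/s
The top is descending at 28/3 ≈ 9.333 m/s.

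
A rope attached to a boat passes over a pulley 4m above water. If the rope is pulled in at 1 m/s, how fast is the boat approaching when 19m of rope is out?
19√345/345 ≈ 1.023 m/s

rope² = x² + 4²
x = √(19² - 4²) = √345
dx/dt = (rope/x) · d(rope)/dt = (19/√345) · (-1) = -19√345/345 m/s
The boat approaches at 19√345/345 ≈ 1.023 m/s.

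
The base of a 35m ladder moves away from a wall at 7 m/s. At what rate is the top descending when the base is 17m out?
119√26/156 ≈ 3.89 m/s

x² + y² = 35²
2x·dx/dt + 2y·dy/dt = 0
dy/dt = -x/y · dx/dt = -17/(6√26) · 7 = -119√26/156 m/s
The top is descending at 119√26/156 ≈ 3.89 m/s.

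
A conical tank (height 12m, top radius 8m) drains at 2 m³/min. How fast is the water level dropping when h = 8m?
9/(128π) ≈ 0.02238 m/min

r/h = 8/12, so r = (2/3)h
V = (1/3)πr²h = (1/3)π((2/3)h)²h = (4/27)πh³
dV/dh = (4/9)πh²
dh/dt = (dV/dt)/(dV/dh) = -2/((4/9)π·8²) = -9/(128π) m/min
The level is dropping at 9/(128π) ≈ 0.02238 m/min.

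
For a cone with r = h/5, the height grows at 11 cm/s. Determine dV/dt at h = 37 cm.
15059π/25 cm³/s

V = (1/3)π(h/5)²h = πh³/75
dV/dt = πh²/25 · 11
At h = 37: dV/dt = 15059π/25 cm³/s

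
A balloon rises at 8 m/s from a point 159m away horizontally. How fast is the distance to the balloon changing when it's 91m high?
364√33562/16781 ≈ 3.974 m/s

z² = 159² + y²
z = √(159² + 91²) = √33562
dz/dt = y/z · dy/dt = 91/√33562 · 8 = 364√33562/16781 ≈ 3.974 m/s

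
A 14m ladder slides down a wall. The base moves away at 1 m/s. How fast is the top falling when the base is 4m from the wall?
2√5/15 ≈ 0.2981 m/s

x² + y² = 14²
2x·dx/dt + 2y·dy/dt = 0
dy/dt = -x/y · dx/dt = -4/(6√5) · 1 = -2√5/15 m/s
The top is descending at 2√5/15 ≈ 0.2981 m/s.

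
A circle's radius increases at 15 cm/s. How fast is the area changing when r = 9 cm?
270π cm²/s

A = πr²
dA/dt = 2πr · dr/dt = 2π(9)(15) = 270π cm²/s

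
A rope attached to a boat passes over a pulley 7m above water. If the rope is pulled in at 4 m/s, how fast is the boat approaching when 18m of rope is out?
72√11/55 ≈ 4.342 m/s

rope² = x² + 7²
x = √(18² - 7²) = 5√11
dx/dt = (rope/x) · d(rope)/dt = (18/(5√11)) · (-4) = -72√11/55 m/s
The boat approaches at 72√11/55 ≈ 4.342 m/s.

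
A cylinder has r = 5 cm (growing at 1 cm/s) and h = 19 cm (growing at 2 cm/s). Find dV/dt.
240π cm³/s

V = πr²h
dV/dt = 2πrh·dr/dt + πr²·dh/dt
= 2π(5)(19)(1) + π(5)²(2)
= 240π cm³/s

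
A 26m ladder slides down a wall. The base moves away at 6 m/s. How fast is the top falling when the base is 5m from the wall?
10√651/217 ≈ 1.176 m/s

x² + y² = 26²
2x·dx/dt + 2y·dy/dt = 0
dy/dt = -x/y · dx/dt = -5/√651 · 6 = -10√651/217 m/s
The top is descending at 10√651/217 ≈ 1.176 m/s.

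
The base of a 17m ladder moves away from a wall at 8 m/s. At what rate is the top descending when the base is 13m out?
26√30/15 ≈ 9.494 m/s

x² + y² = 17²
2x·dx/dt + 2y·dy/dt = 0
dy/dt = -x/y · dx/dt = -13/(2√30) · 8 = -26√30/15 m/s
The top is descending at 26√30/15 ≈ 9.494 m/s.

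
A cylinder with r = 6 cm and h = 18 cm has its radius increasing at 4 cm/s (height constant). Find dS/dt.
240π cm²/s

S = 2πrh + 2πr² (lateral + bases)
dS/dt = (2πh + 4πr)·dr/dt = (2π·18 + 4π·6)·4
= 240π cm²/s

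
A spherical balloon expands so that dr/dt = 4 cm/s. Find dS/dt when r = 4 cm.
128π cm²/s

S = 4πr²
dS/dt = dS/dr · dr/dt = 8πr · 4
At r = 4: dS/dt = 128π cm²/s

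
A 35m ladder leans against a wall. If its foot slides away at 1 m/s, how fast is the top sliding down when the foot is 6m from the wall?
6√1189/1189 ≈ 0.174 m/s

x² + y² = 35²
2x·dx/dt + 2y·dy/dt = 0
dy/dt = -x/y · dx/dt = -6/√1189 · 1 = -6√1189/1189 m/s
The top is descending at 6√1189/1189 ≈ 0.174 m/s.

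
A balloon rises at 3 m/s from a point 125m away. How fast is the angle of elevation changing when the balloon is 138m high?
0.010817 rad/s

tan(θ) = y/125
sec²(θ) · dθ/dt = (1/125) · dy/dt
dθ/dt = cos²(θ)/125 · 3 = 125/(125² + 138²) · 3
dθ/dt = 0.010817 rad/s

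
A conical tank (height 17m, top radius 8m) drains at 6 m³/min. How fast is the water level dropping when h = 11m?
867/(3872π) ≈ 0.07127 m/min

r/h = 8/17, so r = (8/17)h
V = (1/3)πr²h = (1/3)π((8/17)h)²h = (64/867)πh³
dV/dh = (64/289)πh²
dh/dt = (dV/dt)/(dV/dh) = -6/((64/289)π·11²) = -867/(3872π) m/min
The level is dropping at 867/(3872π) ≈ 0.07127 m/min.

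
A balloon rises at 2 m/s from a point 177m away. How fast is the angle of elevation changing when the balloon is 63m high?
0.010029 rad/s

tan(θ) = y/177
sec²(θ) · dθ/dt = (1/177) · dy/dt
dθ/dt = cos²(θ)/177 · 2 = 177/(177² + 63²) · 2
dθ/dt = 0.010029 rad/s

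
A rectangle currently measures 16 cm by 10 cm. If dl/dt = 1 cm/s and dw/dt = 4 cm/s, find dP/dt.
10 cm/s

P = 2(l + w)
dP/dt = 2(dl/dt + dw/dt) = 2(1 + 4) = 10 cm/s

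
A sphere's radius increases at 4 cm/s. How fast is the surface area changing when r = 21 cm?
672π cm²/s

S = 4πr²
dS/dt = dS/dr · dr/dt = 8πr · 4
At r = 21: dS/dt = 672π cm²/s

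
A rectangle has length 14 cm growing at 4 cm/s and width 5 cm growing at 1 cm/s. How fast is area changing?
34 cm²/s

A = lw
dA/dt = w·dl/dt + l·dw/dt = 5·4 + 14·1 = 34 cm²/s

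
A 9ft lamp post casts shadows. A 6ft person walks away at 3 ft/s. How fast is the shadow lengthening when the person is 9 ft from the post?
6 ft/s

By similar triangles: 9/(x+s) = 6/s
Solving: s = 6x/3
ds/dt = 6/3 · dx/dt = 2 · 3 = 6 ft/s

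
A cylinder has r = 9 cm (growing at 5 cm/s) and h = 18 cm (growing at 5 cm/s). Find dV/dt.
2025π cm³/s

V = πr²h
dV/dt = 2πrh·dr/dt + πr²·dh/dt
= 2π(9)(18)(5) + π(9)²(5)
= 2025π cm³/s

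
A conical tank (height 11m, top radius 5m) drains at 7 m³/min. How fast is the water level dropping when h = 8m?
847/(1600π) ≈ 0.1685 m/min

r/h = 5/11, so r = (5/11)h
V = (1/3)πr²h = (1/3)π((5/11)h)²h = (25/363)πh³
dV/dh = (25/121)πh²
dh/dt = (dV/dt)/(dV/dh) = -7/((25/121)π·8²) = -847/(1600π) m/min
The level is dropping at 847/(1600π) ≈ 0.1685 m/min.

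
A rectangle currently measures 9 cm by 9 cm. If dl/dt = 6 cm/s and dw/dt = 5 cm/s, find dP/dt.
22 cm/s

P = 2(l + w)
dP/dt = 2(dl/dt + dw/dt) = 2(6 + 5) = 22 cm/s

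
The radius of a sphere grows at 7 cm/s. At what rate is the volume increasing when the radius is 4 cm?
448π cm³/s

V = (4/3)πr³
dV/dt = dV/dr · dr/dt = 4πr² · 7
At r = 4: dV/dt = 448π cm³/s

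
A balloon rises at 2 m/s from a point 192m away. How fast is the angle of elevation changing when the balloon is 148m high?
0.006534 rad/s

tan(θ) = y/192
sec²(θ) · dθ/dt = (1/192) · dy/dt
dθ/dt = cos²(θ)/192 · 2 = 192/(192² + 148²) · 2
dθ/dt = 0.006534 rad/s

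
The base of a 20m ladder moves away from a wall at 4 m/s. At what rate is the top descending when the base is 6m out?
12√91/91 ≈ 1.258 m/s

x² + y² = 20²
2x·dx/dt + 2y·dy/dt = 0
dy/dt = -x/y · dx/dt = -6/(2√91) · 4 = -12√91/91 m/s
The top is descending at 12√91/91 ≈ 1.258 m/s.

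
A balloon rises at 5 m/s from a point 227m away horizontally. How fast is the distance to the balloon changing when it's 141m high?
141√71410/14282 ≈ 2.638 m/s

z² = 227² + y²
z = √(227² + 141²) = √71410
dz/dt = y/z · dy/dt = 141/√71410 · 5 = 141√71410/14282 ≈ 2.638 m/s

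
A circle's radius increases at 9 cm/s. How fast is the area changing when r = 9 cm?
162π cm²/s

A = πr²
dA/dt = 2πr · dr/dt = 2π(9)(9) = 162π cm²/s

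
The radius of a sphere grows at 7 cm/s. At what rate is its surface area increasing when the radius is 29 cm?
1624π cm²/s

S = 4πr²
dS/dt = dS/dr · dr/dt = 8πr · 7
At r = 29: dS/dt = 1624π cm²/s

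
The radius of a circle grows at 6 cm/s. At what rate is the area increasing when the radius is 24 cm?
288π cm²/s

A = πr²
dA/dt = 2πr · dr/dt = 2π(24)(6) = 288π cm²/s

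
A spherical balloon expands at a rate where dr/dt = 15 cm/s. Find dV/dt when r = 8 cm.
3840π cm³/s

V = (4/3)πr³
dV/dt = dV/dr · dr/dt = 4πr² · 15
At r = 8: dV/dt = 3840π cm³/s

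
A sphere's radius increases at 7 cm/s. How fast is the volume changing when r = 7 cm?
1372π cm³/s

V = (4/3)πr³
dV/dt = dV/dr · dr/dt = 4πr² · 7
At r = 7: dV/dt = 1372π cm³/s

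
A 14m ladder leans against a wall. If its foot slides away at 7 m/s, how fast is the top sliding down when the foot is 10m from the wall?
35√6/12 ≈ 7.144 m/s

x² + y² = 14²
2x·dx/dt + 2y·dy/dt = 0
dy/dt = -x/y · dx/dt = -10/(4√6) · 7 = -35√6/12 m/s
The top is descending at 35√6/12 ≈ 7.144 m/s.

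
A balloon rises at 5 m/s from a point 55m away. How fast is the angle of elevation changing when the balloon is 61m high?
0.040765 rad/s

tan(θ) = y/55
sec²(θ) · dθ/dt = (1/55) · dy/dt
dθ/dt = cos²(θ)/55 · 5 = 55/(55² + 61²) · 5
dθ/dt = 0.040765 rad/s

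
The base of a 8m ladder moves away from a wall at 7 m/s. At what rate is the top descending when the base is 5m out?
35√39/39 ≈ 5.604 m/s

x² + y² = 8²
2x·dx/dt + 2y·dy/dt = 0
dy/dt = -x/y · dx/dt = -5/√39 · 7 = -35√39/39 m/s
The top is descending at 35√39/39 ≈ 5.604 m/s.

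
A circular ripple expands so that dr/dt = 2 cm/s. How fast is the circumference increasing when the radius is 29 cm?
4π cm/s

C = 2πr
dC/dt = 2π · dr/dt = 2π · 2 = 4π cm/s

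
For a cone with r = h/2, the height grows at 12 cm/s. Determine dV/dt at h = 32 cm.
3072π cm³/s

V = (1/3)π(h/2)²h = πh³/12
dV/dt = πh²/4 · 12
At h = 32: dV/dt = 3072π cm³/s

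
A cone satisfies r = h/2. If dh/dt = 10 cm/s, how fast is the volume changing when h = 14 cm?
490π cm³/s

V = (1/3)π(h/2)²h = πh³/12
dV/dt = πh²/4 · 10
At h = 14: dV/dt = 490π cm³/s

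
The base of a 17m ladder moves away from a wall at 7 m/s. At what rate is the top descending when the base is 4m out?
4√273/39 ≈ 1.695 m/s

x² + y² = 17²
2x·dx/dt + 2y·dy/dt = 0
dy/dt = -x/y · dx/dt = -4/√273 · 7 = -4√273/39 m/s
The top is descending at 4√273/39 ≈ 1.695 m/s.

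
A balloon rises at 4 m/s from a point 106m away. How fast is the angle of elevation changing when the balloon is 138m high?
0.014003 rad/s

tan(θ) = y/106
sec²(θ) · dθ/dt = (1/106) · dy/dt
dθ/dt = cos²(θ)/106 · 4 = 106/(106² + 138²) · 4
dθ/dt = 0.014003 rad/s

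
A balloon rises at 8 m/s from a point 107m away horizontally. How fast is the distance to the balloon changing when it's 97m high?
388√20858/10429 ≈ 5.373 m/s

z² = 107² + y²
z = √(107² + 97²) = √20858
dz/dt = y/z · dy/dt = 97/√20858 · 8 = 388√20858/10429 ≈ 5.373 m/s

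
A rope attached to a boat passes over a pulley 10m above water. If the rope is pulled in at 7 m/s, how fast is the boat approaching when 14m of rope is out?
49√6/12 ≈ 10 m/s

rope² = x² + 10²
x = √(14² - 10²) = 4√6
dx/dt = (rope/x) · d(rope)/dt = (14/(4√6)) · (-7) = -49√6/12 m/s
The boat approaches at 49√6/12 ≈ 10 m/s.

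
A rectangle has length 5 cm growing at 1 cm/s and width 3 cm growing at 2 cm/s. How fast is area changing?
13 cm²/s

A = lw
dA/dt = w·dl/dt + l·dw/dt = 3·1 + 5·2 = 13 cm²/s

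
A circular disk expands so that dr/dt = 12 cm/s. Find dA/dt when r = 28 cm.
672π cm²/s

A = πr²
dA/dt = 2πr · dr/dt = 2π(28)(12) = 672π cm²/s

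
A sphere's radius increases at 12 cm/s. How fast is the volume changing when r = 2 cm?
192π cm³/s

V = (4/3)πr³
dV/dt = dV/dr · dr/dt = 4πr² · 12
At r = 2: dV/dt = 192π cm³/s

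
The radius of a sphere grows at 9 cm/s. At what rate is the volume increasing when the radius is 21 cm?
15876π cm³/s

V = (4/3)πr³
dV/dt = dV/dr · dr/dt = 4πr² · 9
At r = 21: dV/dt = 15876π cm³/s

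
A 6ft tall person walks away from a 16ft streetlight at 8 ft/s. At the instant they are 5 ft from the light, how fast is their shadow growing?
24/5 ft/s

By similar triangles: 16/(x+s) = 6/s
Solving: s = 6x/10
ds/dt = 6/10 · dx/dt = 3/5 · 8 = 24/5 ft/s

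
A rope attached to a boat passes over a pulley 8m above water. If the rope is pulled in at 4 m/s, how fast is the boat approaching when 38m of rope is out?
76√345/345 ≈ 4.092 m/s

rope² = x² + 8²
x = √(38² - 8²) = 2√345
dx/dt = (rope/x) · d(rope)/dt = (38/(2√345)) · (-4) = -76√345/345 m/s
The boat approaches at 76√345/345 ≈ 4.092 m/s.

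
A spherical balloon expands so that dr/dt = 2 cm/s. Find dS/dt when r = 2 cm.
32π cm²/s

S = 4πr²
dS/dt = dS/dr · dr/dt = 8πr · 2
At r = 2: dS/dt = 32π cm²/s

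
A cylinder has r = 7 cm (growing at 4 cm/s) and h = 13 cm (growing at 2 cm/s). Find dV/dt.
826π cm³/s

V = πr²h
dV/dt = 2πrh·dr/dt + πr²·dh/dt
= 2π(7)(13)(4) + π(7)²(2)
= 826π cm³/s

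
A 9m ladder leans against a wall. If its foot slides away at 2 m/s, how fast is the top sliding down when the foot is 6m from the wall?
4√5/5 ≈ 1.789 m/s

x² + y² = 9²
2x·dx/dt + 2y·dy/dt = 0
dy/dt = -x/y · dx/dt = -6/(3√5) · 2 = -4√5/5 m/s
The top is descending at 4√5/5 ≈ 1.789 m/s.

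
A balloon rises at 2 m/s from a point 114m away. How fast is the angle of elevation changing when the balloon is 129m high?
0.007693 rad/s

tan(θ) = y/114
sec²(θ) · dθ/dt = (1/114) · dy/dt
dθ/dt = cos²(θ)/114 · 2 = 114/(114² + 129²) · 2
dθ/dt = 0.007693 rad/s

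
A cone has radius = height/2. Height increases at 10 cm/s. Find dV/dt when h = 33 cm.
5445π/2 cm³/s

V = (1/3)π(h/2)²h = πh³/12
dV/dt = πh²/4 · 10
At h = 33: dV/dt = 5445π/2 cm³/s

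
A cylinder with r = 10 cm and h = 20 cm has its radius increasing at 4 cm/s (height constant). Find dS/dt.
320π cm²/s

S = 2πrh + 2πr² (lateral + bases)
dS/dt = (2πh + 4πr)·dr/dt = (2π·20 + 4π·10)·4
= 320π cm²/s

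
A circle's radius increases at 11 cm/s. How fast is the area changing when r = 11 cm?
242π cm²/s

A = πr²
dA/dt = 2πr · dr/dt = 2π(11)(11) = 242π cm²/s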